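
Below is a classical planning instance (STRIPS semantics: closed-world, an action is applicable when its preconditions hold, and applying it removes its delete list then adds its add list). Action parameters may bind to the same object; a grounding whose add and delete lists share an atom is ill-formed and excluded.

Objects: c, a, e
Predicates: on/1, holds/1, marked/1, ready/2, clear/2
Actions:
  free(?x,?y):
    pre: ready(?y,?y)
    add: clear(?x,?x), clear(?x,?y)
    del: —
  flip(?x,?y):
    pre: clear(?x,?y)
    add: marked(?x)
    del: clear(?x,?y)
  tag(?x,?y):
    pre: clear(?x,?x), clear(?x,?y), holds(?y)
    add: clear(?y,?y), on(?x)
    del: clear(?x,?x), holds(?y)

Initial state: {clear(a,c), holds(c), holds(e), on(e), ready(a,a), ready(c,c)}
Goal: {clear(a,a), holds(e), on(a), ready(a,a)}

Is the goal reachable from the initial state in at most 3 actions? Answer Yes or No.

Yes

1. free(a,c)  →  {clear(a,a), clear(a,c), holds(c), holds(e), on(e), ready(a,a), ready(c,c)}
2. tag(a,c)  →  {clear(a,c), clear(c,c), holds(e), on(a), on(e), ready(a,a), ready(c,c)}
3. free(a,c)  →  {clear(a,a), clear(a,c), clear(c,c), holds(e), on(a), on(e), ready(a,a), ready(c,c)}
optimal plan length = 3; 3 ≤ 3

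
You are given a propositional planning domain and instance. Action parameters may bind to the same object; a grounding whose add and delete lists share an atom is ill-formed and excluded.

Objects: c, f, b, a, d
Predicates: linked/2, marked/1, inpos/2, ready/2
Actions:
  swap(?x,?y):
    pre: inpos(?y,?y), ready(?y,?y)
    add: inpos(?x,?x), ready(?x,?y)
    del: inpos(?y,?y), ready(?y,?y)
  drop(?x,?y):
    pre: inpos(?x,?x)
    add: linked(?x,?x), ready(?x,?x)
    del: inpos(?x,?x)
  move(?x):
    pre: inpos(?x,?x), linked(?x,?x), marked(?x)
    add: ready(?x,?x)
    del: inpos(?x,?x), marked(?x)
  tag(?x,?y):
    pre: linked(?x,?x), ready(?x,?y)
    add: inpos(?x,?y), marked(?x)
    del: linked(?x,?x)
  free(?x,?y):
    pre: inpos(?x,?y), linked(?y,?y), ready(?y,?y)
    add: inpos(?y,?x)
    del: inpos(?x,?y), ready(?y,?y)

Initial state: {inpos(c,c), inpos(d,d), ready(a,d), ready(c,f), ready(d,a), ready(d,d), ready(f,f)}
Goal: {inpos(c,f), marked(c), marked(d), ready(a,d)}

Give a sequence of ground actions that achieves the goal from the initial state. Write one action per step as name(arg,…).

drop(c,c); drop(d,c); tag(c,f); tag(d,a)

1. drop(c,c)  →  {inpos(d,d), linked(c,c), ready(a,d), ready(c,c), ready(c,f), ready(d,a), ready(d,d), ready(f,f)}
2. drop(d,c)  →  {linked(c,c), linked(d,d), ready(a,d), ready(c,c), ready(c,f), ready(d,a), ready(d,d), ready(f,f)}
3. tag(c,f)  →  {inpos(c,f), linked(d,d), marked(c), ready(a,d), ready(c,c), ready(c,f), ready(d,a), ready(d,d), ready(f,f)}
4. tag(d,a)  →  {inpos(c,f), inpos(d,a), marked(c), marked(d), ready(a,d), ready(c,c), ready(c,f), ready(d,a), ready(d,d), ready(f,f)}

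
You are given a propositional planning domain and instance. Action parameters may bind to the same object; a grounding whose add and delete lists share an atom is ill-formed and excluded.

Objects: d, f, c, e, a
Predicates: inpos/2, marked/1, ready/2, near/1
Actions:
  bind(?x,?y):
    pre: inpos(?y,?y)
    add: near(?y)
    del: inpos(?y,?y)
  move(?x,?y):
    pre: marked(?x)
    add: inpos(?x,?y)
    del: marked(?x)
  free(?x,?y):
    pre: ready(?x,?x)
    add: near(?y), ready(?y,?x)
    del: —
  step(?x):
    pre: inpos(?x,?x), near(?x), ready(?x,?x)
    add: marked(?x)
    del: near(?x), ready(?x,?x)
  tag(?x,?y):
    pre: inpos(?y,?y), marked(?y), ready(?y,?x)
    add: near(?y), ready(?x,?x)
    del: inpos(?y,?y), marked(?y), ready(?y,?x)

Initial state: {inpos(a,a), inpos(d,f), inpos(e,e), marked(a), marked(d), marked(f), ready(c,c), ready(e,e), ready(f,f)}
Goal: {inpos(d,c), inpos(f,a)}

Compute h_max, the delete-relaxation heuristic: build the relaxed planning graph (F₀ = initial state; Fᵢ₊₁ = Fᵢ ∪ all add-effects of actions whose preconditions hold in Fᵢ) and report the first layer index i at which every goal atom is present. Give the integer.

1

F0 = init (9 atoms)
F1 = F0 ∪ {inpos(a,c), inpos(a,d), inpos(a,e), inpos(a,f), inpos(d,a), inpos(d,c), inpos(d,d), inpos(d,e), inpos(f,a), inpos(f,c), inpos(f,d), inpos(f,e), inpos(f,f), near(a), near(c), near(d), near(e), near(f), ready(a,c), ready(a,e), ready(a,f), ready(c,e), ready(c,f), ready(d,c), ready(d,e), ready(d,f), ready(e,c), ready(e,f), ready(f,c), ready(f,e)}  (39 atoms)
goal ⊆ F1  ⇒  h_max = 1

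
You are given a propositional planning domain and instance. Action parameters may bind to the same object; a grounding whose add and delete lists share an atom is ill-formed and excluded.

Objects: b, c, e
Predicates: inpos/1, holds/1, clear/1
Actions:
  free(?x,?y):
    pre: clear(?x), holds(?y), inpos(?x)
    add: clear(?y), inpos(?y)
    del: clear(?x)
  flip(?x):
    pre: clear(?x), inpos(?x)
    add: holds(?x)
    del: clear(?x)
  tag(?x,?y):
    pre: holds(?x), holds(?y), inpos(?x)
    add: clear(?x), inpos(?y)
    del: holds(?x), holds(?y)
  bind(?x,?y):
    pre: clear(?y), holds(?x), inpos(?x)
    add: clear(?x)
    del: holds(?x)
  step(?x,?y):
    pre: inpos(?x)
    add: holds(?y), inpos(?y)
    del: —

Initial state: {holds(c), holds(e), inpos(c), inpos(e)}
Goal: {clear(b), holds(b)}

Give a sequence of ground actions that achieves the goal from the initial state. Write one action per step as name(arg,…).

1. tag(c,c)  →  {clear(c), holds(e), inpos(c), inpos(e)}
2. step(c,b)  →  {clear(c), holds(b), holds(e), inpos(b), inpos(c), inpos(e)}
3. free(c,b)  →  {clear(b), holds(b), holds(e), inpos(b), inpos(c), inpos(e)}

tag(c,c); step(c,b); free(c,b)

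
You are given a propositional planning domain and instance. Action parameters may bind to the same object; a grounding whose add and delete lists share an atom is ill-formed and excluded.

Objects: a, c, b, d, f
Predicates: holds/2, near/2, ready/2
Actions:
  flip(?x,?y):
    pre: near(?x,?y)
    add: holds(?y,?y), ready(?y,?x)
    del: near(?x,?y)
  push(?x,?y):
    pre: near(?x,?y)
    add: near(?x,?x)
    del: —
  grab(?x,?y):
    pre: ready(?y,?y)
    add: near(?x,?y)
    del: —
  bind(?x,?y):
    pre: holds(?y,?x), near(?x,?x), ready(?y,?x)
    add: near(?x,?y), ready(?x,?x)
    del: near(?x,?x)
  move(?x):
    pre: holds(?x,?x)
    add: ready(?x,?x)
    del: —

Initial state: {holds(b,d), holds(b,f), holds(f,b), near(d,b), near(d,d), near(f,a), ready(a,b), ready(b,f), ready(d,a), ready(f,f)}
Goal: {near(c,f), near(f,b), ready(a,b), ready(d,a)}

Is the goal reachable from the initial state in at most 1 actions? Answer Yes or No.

1. push(f,a)  →  {holds(b,d), holds(b,f), holds(f,b), near(d,b), near(d,d), near(f,a), near(f,f), ready(a,b), ready(b,f), ready(d,a), ready(f,f)}
2. grab(c,f)  →  {holds(b,d), holds(b,f), holds(f,b), near(c,f), near(d,b), near(d,d), near(f,a), near(f,f), ready(a,b), ready(b,f), ready(d,a), ready(f,f)}
3. bind(f,b)  →  {holds(b,d), holds(b,f), holds(f,b), near(c,f), near(d,b), near(d,d), near(f,a), near(f,b), ready(a,b), ready(b,f), ready(d,a), ready(f,f)}
optimal plan length = 3; 3 > 1

No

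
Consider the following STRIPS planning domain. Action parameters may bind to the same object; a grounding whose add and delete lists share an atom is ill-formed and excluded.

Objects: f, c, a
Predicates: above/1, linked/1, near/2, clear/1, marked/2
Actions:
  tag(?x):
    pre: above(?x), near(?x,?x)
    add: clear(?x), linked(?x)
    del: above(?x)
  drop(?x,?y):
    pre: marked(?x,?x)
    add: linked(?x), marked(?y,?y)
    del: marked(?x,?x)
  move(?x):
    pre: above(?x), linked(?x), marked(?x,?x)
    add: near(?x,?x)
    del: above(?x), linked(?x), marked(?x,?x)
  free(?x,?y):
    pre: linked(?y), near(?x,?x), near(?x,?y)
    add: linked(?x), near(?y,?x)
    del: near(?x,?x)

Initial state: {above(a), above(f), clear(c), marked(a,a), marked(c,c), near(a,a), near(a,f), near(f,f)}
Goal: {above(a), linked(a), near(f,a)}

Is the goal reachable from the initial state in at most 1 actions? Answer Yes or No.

1. tag(f)  →  {above(a), clear(c), clear(f), linked(f), marked(a,a), marked(c,c), near(a,a), near(a,f), near(f,f)}
2. free(a,f)  →  {above(a), clear(c), clear(f), linked(a), linked(f), marked(a,a), marked(c,c), near(a,f), near(f,a), near(f,f)}
optimal plan length = 2; 2 > 1

No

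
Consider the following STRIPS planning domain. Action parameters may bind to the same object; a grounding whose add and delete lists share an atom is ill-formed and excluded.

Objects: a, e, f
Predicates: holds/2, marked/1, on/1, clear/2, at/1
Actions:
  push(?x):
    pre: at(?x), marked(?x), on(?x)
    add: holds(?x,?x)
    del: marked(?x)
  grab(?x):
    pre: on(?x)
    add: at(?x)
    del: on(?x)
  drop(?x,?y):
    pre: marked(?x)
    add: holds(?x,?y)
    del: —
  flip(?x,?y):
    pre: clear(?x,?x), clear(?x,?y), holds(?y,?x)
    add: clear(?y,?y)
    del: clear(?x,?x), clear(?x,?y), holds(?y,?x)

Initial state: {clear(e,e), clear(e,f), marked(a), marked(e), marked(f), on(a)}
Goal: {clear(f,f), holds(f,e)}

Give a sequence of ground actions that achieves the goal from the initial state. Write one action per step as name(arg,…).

drop(f,e); flip(e,f); drop(f,e)

1. drop(f,e)  →  {clear(e,e), clear(e,f), holds(f,e), marked(a), marked(e), marked(f), on(a)}
2. flip(e,f)  →  {clear(f,f), marked(a), marked(e), marked(f), on(a)}
3. drop(f,e)  →  {clear(f,f), holds(f,e), marked(a), marked(e), marked(f), on(a)}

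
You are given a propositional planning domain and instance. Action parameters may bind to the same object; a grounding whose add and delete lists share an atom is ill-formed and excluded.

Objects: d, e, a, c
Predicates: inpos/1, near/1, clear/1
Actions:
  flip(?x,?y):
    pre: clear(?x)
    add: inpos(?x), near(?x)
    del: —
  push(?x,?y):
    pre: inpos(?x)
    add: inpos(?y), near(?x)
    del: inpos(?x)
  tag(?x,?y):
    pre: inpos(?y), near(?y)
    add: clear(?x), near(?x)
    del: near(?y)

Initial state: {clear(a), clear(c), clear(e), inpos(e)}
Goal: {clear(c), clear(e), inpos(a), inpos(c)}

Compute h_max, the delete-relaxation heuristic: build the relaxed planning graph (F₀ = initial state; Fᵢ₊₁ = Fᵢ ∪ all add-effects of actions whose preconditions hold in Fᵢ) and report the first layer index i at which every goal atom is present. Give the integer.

1

F0 = init (4 atoms)
F1 = F0 ∪ {inpos(a), inpos(c), inpos(d), near(a), near(c), near(e)}  (10 atoms)
goal ⊆ F1  ⇒  h_max = 1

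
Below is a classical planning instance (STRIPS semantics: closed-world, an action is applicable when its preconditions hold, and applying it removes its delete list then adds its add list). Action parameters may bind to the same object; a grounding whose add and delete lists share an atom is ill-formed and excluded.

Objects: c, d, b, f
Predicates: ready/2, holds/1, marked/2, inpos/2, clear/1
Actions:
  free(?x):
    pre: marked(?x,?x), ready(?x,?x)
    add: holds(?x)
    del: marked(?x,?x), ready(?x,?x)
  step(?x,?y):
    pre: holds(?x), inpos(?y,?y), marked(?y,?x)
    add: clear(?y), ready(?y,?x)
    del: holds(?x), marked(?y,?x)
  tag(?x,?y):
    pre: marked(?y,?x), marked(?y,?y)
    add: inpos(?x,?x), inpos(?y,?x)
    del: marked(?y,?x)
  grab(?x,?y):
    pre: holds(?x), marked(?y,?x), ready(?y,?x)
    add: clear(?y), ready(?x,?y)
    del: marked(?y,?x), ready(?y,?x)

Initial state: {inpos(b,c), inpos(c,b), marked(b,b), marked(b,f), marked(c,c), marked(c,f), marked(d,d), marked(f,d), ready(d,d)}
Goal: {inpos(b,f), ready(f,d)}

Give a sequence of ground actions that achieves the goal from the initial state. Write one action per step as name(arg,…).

1. free(d)  →  {holds(d), inpos(b,c), inpos(c,b), marked(b,b), marked(b,f), marked(c,c), marked(c,f), marked(f,d)}
2. tag(f,b)  →  {holds(d), inpos(b,c), inpos(b,f), inpos(c,b), inpos(f,f), marked(b,b), marked(c,c), marked(c,f), marked(f,d)}
3. step(d,f)  →  {clear(f), inpos(b,c), inpos(b,f), inpos(c,b), inpos(f,f), marked(b,b), marked(c,c), marked(c,f), ready(f,d)}

free(d); tag(f,b); step(d,f)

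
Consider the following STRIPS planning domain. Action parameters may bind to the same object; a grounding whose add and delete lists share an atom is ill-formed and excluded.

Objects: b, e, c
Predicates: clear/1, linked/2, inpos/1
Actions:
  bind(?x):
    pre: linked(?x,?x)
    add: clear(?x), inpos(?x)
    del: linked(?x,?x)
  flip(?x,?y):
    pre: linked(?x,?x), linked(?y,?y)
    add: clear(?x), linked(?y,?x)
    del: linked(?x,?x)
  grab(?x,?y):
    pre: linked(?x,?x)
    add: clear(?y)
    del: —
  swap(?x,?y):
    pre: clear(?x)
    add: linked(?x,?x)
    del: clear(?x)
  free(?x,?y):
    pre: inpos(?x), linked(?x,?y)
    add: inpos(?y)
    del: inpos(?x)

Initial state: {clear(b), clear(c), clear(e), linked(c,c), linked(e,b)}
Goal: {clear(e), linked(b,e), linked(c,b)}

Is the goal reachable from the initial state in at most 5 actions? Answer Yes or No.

1. swap(b,b)  →  {clear(c), clear(e), linked(b,b), linked(c,c), linked(e,b)}
2. swap(e,b)  →  {clear(c), linked(b,b), linked(c,c), linked(e,b), linked(e,e)}
3. flip(e,b)  →  {clear(c), clear(e), linked(b,b), linked(b,e), linked(c,c), linked(e,b)}
4. flip(b,c)  →  {clear(b), clear(c), clear(e), linked(b,e), linked(c,b), linked(c,c), linked(e,b)}
optimal plan length = 4; 4 ≤ 5

Yes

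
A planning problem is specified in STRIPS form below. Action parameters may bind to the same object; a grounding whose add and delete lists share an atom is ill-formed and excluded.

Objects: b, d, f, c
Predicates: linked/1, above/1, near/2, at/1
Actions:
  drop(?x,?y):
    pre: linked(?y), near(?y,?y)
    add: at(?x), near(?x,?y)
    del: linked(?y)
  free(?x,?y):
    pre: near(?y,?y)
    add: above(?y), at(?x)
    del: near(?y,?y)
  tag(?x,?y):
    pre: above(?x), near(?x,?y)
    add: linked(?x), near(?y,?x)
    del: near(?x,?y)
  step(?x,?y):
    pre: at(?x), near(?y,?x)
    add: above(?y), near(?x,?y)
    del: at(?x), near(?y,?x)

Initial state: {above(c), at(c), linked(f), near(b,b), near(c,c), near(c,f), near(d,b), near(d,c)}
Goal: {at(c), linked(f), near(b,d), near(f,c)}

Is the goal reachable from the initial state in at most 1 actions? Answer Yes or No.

1. free(b,b)  →  {above(b), above(c), at(b), at(c), linked(f), near(c,c), near(c,f), near(d,b), near(d,c)}
2. tag(c,f)  →  {above(b), above(c), at(b), at(c), linked(c), linked(f), near(c,c), near(d,b), near(d,c), near(f,c)}
3. step(b,d)  →  {above(b), above(c), above(d), at(c), linked(c), linked(f), near(b,d), near(c,c), near(d,c), near(f,c)}
optimal plan length = 3; 3 > 1

No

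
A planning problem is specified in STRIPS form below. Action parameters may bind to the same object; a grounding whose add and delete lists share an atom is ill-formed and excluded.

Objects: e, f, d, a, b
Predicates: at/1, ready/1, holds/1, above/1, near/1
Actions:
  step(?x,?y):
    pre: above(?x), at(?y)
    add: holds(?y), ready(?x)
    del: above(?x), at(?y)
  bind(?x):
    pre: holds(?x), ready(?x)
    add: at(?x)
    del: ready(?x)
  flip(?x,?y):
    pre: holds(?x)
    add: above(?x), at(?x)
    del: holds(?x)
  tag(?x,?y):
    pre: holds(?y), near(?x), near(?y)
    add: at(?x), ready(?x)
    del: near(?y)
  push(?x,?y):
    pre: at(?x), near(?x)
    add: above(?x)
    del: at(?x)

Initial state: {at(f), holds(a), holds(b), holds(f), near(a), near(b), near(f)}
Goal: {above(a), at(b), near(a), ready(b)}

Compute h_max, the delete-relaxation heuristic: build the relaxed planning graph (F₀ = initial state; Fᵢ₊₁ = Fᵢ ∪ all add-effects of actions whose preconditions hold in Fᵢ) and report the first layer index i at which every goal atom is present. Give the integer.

F0 = init (7 atoms)
F1 = F0 ∪ {above(a), above(b), above(f), at(a), at(b), ready(a), ready(b), ready(f)}  (15 atoms)
goal ⊆ F1  ⇒  h_max = 1

1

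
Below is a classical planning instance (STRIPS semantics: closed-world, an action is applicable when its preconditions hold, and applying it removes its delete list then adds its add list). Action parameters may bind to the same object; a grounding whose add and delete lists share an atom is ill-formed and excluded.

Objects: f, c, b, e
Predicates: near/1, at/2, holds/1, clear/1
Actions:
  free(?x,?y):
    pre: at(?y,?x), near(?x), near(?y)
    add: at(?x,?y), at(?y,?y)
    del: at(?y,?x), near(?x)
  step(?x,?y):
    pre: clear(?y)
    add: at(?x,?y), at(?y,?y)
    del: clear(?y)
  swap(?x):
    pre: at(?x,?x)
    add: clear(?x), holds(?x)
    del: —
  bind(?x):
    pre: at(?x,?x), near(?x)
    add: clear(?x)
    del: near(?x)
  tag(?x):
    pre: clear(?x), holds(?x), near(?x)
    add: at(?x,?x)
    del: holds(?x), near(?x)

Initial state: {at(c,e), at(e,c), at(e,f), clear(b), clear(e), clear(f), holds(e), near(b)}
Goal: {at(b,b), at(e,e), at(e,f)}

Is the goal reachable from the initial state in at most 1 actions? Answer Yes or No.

No

1. step(f,b)  →  {at(b,b), at(c,e), at(e,c), at(e,f), at(f,b), clear(e), clear(f), holds(e), near(b)}
2. step(f,e)  →  {at(b,b), at(c,e), at(e,c), at(e,e), at(e,f), at(f,b), at(f,e), clear(f), holds(e), near(b)}
optimal plan length = 2; 2 > 1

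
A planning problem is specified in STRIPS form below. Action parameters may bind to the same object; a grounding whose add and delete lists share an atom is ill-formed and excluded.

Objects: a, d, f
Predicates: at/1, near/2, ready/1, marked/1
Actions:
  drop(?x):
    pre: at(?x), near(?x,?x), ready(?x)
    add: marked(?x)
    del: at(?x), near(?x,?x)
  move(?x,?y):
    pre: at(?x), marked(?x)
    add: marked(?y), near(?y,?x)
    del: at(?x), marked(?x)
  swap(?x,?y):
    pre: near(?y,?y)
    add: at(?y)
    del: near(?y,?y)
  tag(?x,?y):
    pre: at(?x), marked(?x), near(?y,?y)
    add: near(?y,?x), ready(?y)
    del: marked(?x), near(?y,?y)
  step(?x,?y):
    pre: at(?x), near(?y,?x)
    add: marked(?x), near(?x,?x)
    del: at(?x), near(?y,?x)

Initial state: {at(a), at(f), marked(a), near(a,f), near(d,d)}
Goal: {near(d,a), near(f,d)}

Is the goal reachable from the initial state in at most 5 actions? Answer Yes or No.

Yes

1. move(a,d)  →  {at(f), marked(d), near(a,f), near(d,a), near(d,d)}
2. swap(a,d)  →  {at(d), at(f), marked(d), near(a,f), near(d,a)}
3. move(d,f)  →  {at(f), marked(f), near(a,f), near(d,a), near(f,d)}
optimal plan length = 3; 3 ≤ 5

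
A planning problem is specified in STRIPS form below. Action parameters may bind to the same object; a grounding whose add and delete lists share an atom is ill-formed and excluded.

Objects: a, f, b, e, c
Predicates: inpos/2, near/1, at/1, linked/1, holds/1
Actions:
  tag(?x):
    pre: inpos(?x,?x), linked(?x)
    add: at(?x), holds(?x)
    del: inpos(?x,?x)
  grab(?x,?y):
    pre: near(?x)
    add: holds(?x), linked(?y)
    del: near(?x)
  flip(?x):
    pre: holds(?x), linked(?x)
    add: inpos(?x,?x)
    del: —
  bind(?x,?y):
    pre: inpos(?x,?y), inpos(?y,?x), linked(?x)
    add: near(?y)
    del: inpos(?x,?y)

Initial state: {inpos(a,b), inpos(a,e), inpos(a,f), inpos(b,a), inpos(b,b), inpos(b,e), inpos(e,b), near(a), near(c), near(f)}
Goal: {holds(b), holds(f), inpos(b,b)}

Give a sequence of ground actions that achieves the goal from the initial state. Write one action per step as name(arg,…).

1. grab(f,a)  →  {holds(f), inpos(a,b), inpos(a,e), inpos(a,f), inpos(b,a), inpos(b,b), inpos(b,e), inpos(e,b), linked(a), near(a), near(c)}
2. bind(a,b)  →  {holds(f), inpos(a,e), inpos(a,f), inpos(b,a), inpos(b,b), inpos(b,e), inpos(e,b), linked(a), near(a), near(b), near(c)}
3. grab(b,a)  →  {holds(b), holds(f), inpos(a,e), inpos(a,f), inpos(b,a), inpos(b,b), inpos(b,e), inpos(e,b), linked(a), near(a), near(c)}

grab(f,a); bind(a,b); grab(b,a)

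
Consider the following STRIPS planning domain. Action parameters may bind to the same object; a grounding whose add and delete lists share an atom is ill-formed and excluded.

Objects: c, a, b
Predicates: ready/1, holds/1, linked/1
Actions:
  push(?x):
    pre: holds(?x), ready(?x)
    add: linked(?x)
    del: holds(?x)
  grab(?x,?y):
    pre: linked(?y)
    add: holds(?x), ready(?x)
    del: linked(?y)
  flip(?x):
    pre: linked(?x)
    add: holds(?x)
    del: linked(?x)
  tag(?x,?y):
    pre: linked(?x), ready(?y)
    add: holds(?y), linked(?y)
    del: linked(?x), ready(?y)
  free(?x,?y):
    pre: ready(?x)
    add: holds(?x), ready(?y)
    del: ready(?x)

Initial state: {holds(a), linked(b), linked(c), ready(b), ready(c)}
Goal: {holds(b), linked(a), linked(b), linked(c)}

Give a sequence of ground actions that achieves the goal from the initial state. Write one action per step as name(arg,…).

1. free(b,a)  →  {holds(a), holds(b), linked(b), linked(c), ready(a), ready(c)}
2. push(a)  →  {holds(b), linked(a), linked(b), linked(c), ready(a), ready(c)}

free(b,a); push(a)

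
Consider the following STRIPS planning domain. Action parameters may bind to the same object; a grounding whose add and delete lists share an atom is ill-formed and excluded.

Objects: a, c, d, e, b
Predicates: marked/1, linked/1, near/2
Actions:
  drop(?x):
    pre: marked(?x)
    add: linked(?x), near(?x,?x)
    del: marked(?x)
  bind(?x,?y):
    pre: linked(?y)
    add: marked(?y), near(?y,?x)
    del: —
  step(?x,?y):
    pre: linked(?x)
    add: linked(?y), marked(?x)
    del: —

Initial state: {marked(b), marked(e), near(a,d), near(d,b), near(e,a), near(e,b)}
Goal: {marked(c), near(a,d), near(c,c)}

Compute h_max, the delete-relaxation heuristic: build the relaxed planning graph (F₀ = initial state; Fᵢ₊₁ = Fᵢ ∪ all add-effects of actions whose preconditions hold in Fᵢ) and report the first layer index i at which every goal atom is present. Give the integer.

F0 = init (6 atoms)
F1 = F0 ∪ {linked(b), linked(e), near(b,b), near(e,e)}  (10 atoms)
F2 = F1 ∪ {linked(a), linked(c), linked(d), near(b,a), near(b,c), near(b,d), near(b,e), near(e,c), near(e,d)}  (19 atoms)
F3 = F2 ∪ {marked(a), marked(c), marked(d), near(a,a), near(a,b), near(a,c), near(a,e), near(c,a), near(c,b), near(c,c), near(c,d), near(c,e), near(d,a), near(d,c), near(d,d), near(d,e)}  (35 atoms)
goal ⊆ F3  ⇒  h_max = 3

3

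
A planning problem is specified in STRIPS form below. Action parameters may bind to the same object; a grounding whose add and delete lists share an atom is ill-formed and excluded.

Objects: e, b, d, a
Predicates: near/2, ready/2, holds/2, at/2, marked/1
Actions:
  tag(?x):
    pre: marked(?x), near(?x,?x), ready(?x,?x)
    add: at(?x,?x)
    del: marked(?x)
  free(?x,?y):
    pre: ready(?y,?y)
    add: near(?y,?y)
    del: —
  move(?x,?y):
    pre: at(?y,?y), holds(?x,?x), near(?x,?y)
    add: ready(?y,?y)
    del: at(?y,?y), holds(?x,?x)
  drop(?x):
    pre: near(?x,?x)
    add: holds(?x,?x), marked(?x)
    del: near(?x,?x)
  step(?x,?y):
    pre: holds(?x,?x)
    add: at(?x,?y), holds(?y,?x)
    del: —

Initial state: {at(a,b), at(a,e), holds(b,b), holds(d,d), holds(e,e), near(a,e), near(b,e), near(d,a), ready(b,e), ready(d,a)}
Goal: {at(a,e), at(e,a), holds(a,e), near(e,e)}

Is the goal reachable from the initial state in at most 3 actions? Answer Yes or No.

No

1. step(e,e)  →  {at(a,b), at(a,e), at(e,e), holds(b,b), holds(d,d), holds(e,e), near(a,e), near(b,e), near(d,a), ready(b,e), ready(d,a)}
2. move(b,e)  →  {at(a,b), at(a,e), holds(d,d), holds(e,e), near(a,e), near(b,e), near(d,a), ready(b,e), ready(d,a), ready(e,e)}
3. free(e,e)  →  {at(a,b), at(a,e), holds(d,d), holds(e,e), near(a,e), near(b,e), near(d,a), near(e,e), ready(b,e), ready(d,a), ready(e,e)}
4. step(e,a)  →  {at(a,b), at(a,e), at(e,a), holds(a,e), holds(d,d), holds(e,e), near(a,e), near(b,e), near(d,a), near(e,e), ready(b,e), ready(d,a), ready(e,e)}
optimal plan length = 4; 4 > 3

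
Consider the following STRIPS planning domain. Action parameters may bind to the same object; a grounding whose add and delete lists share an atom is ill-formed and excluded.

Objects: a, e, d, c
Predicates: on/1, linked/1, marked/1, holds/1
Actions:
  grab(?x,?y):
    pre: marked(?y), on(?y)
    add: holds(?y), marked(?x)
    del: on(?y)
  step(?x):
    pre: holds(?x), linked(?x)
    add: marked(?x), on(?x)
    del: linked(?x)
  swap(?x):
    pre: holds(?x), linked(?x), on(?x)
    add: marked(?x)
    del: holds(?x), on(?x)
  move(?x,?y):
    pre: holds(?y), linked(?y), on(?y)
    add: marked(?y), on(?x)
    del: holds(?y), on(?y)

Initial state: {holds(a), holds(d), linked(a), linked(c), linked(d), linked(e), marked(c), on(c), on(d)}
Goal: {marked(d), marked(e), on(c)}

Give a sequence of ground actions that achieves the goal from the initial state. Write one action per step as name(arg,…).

grab(e,c); move(c,d)

1. grab(e,c)  →  {holds(a), holds(c), holds(d), linked(a), linked(c), linked(d), linked(e), marked(c), marked(e), on(d)}
2. move(c,d)  →  {holds(a), holds(c), linked(a), linked(c), linked(d), linked(e), marked(c), marked(d), marked(e), on(c)}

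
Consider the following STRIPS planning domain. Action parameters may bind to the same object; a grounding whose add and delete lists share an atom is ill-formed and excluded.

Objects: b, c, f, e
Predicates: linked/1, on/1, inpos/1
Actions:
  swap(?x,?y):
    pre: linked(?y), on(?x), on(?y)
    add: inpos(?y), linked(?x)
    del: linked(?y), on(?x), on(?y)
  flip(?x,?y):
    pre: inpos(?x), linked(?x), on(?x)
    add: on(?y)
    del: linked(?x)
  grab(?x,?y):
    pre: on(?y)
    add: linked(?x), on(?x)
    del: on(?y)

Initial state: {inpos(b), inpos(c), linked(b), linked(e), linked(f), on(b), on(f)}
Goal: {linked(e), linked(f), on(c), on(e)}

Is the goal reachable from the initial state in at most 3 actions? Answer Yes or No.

Yes

1. flip(b,c)  →  {inpos(b), inpos(c), linked(e), linked(f), on(b), on(c), on(f)}
2. grab(e,b)  →  {inpos(b), inpos(c), linked(e), linked(f), on(c), on(e), on(f)}
optimal plan length = 2; 2 ≤ 3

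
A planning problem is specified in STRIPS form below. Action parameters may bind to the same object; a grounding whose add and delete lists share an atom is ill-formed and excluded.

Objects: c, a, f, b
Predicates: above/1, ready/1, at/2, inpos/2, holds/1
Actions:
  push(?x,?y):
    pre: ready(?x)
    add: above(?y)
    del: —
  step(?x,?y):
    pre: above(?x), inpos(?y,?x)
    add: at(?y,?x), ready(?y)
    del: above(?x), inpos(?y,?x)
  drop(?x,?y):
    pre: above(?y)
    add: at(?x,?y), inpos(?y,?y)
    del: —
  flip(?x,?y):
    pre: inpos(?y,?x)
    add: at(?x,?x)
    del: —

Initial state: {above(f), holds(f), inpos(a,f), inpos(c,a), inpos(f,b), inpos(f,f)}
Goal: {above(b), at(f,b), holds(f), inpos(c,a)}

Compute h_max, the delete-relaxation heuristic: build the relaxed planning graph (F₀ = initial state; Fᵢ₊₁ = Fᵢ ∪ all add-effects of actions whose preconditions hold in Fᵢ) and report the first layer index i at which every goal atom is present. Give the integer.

F0 = init (6 atoms)
F1 = F0 ∪ {at(a,a), at(a,f), at(b,b), at(b,f), at(c,f), at(f,f), ready(a), ready(f)}  (14 atoms)
F2 = F1 ∪ {above(a), above(b), above(c)}  (17 atoms)
F3 = F2 ∪ {at(a,b), at(a,c), at(b,a), at(b,c), at(c,a), at(c,b), at(c,c), at(f,a), at(f,b), at(f,c), inpos(a,a), inpos(b,b), inpos(c,c), ready(c)}  (31 atoms)
goal ⊆ F3  ⇒  h_max = 3

3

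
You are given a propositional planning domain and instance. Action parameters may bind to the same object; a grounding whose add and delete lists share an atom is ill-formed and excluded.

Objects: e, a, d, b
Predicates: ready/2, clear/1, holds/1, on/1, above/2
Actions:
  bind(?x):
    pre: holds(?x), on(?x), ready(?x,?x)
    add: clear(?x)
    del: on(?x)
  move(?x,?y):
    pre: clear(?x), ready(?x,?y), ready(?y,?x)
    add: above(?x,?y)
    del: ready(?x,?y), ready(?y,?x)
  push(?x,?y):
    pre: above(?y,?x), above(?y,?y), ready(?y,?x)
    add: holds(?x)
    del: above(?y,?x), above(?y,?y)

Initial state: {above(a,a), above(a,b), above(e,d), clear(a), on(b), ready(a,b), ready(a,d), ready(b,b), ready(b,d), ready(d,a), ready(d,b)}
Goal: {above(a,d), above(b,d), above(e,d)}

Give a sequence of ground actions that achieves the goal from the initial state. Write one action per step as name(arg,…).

1. move(a,d)  →  {above(a,a), above(a,b), above(a,d), above(e,d), clear(a), on(b), ready(a,b), ready(b,b), ready(b,d), ready(d,b)}
2. push(b,a)  →  {above(a,d), above(e,d), clear(a), holds(b), on(b), ready(a,b), ready(b,b), ready(b,d), ready(d,b)}
3. bind(b)  →  {above(a,d), above(e,d), clear(a), clear(b), holds(b), ready(a,b), ready(b,b), ready(b,d), ready(d,b)}
4. move(b,d)  →  {above(a,d), above(b,d), above(e,d), clear(a), clear(b), holds(b), ready(a,b), ready(b,b)}

move(a,d); push(b,a); bind(b); move(b,d)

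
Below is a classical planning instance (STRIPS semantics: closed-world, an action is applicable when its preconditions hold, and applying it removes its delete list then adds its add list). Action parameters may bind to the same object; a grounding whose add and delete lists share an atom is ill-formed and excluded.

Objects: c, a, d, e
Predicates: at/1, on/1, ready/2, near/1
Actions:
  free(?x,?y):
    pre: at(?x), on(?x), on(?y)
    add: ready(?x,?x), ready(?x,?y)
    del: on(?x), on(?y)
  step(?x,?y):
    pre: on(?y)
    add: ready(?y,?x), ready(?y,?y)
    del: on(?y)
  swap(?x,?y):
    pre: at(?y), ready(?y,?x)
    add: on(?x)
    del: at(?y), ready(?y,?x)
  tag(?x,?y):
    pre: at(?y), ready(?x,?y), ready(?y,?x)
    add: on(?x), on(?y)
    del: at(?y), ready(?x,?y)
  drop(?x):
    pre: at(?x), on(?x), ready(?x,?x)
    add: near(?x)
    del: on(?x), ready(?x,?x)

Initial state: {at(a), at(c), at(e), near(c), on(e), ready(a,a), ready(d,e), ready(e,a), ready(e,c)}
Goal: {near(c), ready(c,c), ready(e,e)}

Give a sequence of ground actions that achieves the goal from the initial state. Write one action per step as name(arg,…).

free(e,e); swap(c,e); free(c,c)

1. free(e,e)  →  {at(a), at(c), at(e), near(c), ready(a,a), ready(d,e), ready(e,a), ready(e,c), ready(e,e)}
2. swap(c,e)  →  {at(a), at(c), near(c), on(c), ready(a,a), ready(d,e), ready(e,a), ready(e,e)}
3. free(c,c)  →  {at(a), at(c), near(c), ready(a,a), ready(c,c), ready(d,e), ready(e,a), ready(e,e)}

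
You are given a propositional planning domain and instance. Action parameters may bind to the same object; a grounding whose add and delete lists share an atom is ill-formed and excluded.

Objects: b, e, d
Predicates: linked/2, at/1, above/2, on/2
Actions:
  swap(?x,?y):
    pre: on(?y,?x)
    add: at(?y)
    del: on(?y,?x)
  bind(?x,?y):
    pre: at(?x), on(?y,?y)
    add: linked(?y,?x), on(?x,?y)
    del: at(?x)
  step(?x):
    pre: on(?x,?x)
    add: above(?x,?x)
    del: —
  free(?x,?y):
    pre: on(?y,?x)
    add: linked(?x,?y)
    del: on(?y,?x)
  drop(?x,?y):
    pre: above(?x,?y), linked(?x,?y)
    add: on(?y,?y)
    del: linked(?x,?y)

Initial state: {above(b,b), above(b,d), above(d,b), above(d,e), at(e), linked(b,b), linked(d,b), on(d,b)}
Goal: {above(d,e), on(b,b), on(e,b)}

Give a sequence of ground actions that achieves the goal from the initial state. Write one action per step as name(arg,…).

1. drop(b,b)  →  {above(b,b), above(b,d), above(d,b), above(d,e), at(e), linked(d,b), on(b,b), on(d,b)}
2. bind(e,b)  →  {above(b,b), above(b,d), above(d,b), above(d,e), linked(b,e), linked(d,b), on(b,b), on(d,b), on(e,b)}

drop(b,b); bind(e,b)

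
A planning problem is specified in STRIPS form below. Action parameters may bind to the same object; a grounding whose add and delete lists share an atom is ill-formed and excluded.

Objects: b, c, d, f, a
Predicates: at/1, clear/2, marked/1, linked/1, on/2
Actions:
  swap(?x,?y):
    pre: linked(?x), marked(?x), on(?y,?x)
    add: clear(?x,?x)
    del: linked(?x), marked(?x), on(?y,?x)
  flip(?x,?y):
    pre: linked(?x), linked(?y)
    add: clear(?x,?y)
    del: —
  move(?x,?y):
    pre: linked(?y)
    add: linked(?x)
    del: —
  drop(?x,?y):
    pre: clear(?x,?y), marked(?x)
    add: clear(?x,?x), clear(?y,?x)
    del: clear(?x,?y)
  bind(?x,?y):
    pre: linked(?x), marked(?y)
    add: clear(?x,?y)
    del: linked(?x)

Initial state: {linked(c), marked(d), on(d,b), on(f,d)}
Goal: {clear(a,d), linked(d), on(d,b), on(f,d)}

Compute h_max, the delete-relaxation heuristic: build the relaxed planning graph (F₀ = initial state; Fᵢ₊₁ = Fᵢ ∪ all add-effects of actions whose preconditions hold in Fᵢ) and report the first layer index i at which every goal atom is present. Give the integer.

2

F0 = init (4 atoms)
F1 = F0 ∪ {clear(c,c), clear(c,d), linked(a), linked(b), linked(d), linked(f)}  (10 atoms)
F2 = F1 ∪ {clear(a,a), clear(a,b), clear(a,c), clear(a,d), clear(a,f), clear(b,a), clear(b,b), clear(b,c), clear(b,d), clear(b,f), clear(c,a), clear(c,b), clear(c,f), clear(d,a), clear(d,b), clear(d,c), clear(d,d), clear(d,f), clear(f,a), clear(f,b), clear(f,c), clear(f,d), clear(f,f)}  (33 atoms)
goal ⊆ F2  ⇒  h_max = 2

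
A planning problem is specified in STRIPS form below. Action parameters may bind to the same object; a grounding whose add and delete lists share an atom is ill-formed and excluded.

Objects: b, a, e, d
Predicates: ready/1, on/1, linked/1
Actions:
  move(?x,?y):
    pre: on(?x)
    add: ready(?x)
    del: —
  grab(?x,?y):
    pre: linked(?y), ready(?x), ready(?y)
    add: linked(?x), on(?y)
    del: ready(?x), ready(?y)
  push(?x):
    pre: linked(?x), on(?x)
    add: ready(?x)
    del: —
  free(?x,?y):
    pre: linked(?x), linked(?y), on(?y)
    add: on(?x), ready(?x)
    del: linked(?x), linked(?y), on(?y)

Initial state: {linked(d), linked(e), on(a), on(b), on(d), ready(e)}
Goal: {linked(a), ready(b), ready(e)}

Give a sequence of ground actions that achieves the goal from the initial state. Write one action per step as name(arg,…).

1. move(b,b)  →  {linked(d), linked(e), on(a), on(b), on(d), ready(b), ready(e)}
2. move(a,b)  →  {linked(d), linked(e), on(a), on(b), on(d), ready(a), ready(b), ready(e)}
3. move(d,b)  →  {linked(d), linked(e), on(a), on(b), on(d), ready(a), ready(b), ready(d), ready(e)}
4. grab(a,d)  →  {linked(a), linked(d), linked(e), on(a), on(b), on(d), ready(b), ready(e)}

move(b,b); move(a,b); move(d,b); grab(a,d)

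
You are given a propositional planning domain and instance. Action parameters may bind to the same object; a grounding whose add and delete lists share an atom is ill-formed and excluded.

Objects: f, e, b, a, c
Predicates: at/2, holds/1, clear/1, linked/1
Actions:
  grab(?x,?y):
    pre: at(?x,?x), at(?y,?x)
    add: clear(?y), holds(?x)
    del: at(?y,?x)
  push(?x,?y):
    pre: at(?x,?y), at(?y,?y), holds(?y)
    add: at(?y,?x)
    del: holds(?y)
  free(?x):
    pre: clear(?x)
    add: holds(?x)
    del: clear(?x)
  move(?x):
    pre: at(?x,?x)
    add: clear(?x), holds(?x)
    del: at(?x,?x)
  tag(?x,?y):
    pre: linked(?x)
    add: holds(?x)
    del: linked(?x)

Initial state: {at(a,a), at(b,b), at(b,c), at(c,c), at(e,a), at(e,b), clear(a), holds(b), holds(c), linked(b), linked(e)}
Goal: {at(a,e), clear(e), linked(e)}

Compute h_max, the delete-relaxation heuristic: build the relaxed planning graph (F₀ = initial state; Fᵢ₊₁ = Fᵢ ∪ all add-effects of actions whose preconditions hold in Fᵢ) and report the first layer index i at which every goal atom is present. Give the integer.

2

F0 = init (11 atoms)
F1 = F0 ∪ {at(b,e), at(c,b), clear(b), clear(c), clear(e), holds(a), holds(e)}  (18 atoms)
F2 = F1 ∪ {at(a,e)}  (19 atoms)
goal ⊆ F2  ⇒  h_max = 2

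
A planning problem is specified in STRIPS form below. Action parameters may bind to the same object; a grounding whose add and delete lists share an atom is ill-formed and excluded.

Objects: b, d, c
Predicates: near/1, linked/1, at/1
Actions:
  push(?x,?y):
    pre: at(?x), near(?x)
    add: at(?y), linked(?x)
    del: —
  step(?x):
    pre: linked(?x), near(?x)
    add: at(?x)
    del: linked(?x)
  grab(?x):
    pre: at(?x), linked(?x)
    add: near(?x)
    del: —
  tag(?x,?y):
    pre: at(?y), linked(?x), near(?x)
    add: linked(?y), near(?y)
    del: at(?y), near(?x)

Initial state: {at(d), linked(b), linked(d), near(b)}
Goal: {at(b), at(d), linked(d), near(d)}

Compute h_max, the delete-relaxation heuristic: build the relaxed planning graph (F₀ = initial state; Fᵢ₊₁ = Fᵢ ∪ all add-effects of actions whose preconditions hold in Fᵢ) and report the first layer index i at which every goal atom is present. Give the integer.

F0 = init (4 atoms)
F1 = F0 ∪ {at(b), near(d)}  (6 atoms)
goal ⊆ F1  ⇒  h_max = 1

1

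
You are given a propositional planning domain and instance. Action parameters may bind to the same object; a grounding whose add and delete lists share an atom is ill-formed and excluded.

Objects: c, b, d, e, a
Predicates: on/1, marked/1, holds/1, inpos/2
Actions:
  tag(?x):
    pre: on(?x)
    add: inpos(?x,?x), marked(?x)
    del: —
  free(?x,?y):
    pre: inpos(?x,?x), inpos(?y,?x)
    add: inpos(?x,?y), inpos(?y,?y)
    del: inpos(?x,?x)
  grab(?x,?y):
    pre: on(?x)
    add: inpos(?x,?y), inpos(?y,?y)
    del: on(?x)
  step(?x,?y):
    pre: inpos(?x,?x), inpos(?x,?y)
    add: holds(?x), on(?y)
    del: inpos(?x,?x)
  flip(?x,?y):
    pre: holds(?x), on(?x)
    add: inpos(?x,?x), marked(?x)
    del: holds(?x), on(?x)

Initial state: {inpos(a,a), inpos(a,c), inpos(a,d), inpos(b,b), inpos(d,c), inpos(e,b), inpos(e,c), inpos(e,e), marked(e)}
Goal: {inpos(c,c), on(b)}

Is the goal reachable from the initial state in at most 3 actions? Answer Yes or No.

1. step(b,b)  →  {holds(b), inpos(a,a), inpos(a,c), inpos(a,d), inpos(d,c), inpos(e,b), inpos(e,c), inpos(e,e), marked(e), on(b)}
2. grab(b,c)  →  {holds(b), inpos(a,a), inpos(a,c), inpos(a,d), inpos(b,c), inpos(c,c), inpos(d,c), inpos(e,b), inpos(e,c), inpos(e,e), marked(e)}
3. step(e,b)  →  {holds(b), holds(e), inpos(a,a), inpos(a,c), inpos(a,d), inpos(b,c), inpos(c,c), inpos(d,c), inpos(e,b), inpos(e,c), marked(e), on(b)}
optimal plan length = 3; 3 ≤ 3

Yes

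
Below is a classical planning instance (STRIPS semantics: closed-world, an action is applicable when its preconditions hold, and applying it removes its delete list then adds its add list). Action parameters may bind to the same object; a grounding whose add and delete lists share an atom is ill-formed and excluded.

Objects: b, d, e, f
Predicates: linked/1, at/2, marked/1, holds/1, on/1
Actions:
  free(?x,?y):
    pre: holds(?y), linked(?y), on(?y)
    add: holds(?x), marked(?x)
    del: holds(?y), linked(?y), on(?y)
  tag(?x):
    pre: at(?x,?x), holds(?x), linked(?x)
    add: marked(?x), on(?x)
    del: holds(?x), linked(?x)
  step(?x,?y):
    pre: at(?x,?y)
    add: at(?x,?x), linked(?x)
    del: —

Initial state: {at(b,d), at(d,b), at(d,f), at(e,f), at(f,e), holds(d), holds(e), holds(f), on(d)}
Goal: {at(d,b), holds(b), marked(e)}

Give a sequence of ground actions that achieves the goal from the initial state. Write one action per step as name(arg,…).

1. step(d,b)  →  {at(b,d), at(d,b), at(d,d), at(d,f), at(e,f), at(f,e), holds(d), holds(e), holds(f), linked(d), on(d)}
2. free(b,d)  →  {at(b,d), at(d,b), at(d,d), at(d,f), at(e,f), at(f,e), holds(b), holds(e), holds(f), marked(b)}
3. step(e,f)  →  {at(b,d), at(d,b), at(d,d), at(d,f), at(e,e), at(e,f), at(f,e), holds(b), holds(e), holds(f), linked(e), marked(b)}
4. tag(e)  →  {at(b,d), at(d,b), at(d,d), at(d,f), at(e,e), at(e,f), at(f,e), holds(b), holds(f), marked(b), marked(e), on(e)}

step(d,b); free(b,d); step(e,f); tag(e)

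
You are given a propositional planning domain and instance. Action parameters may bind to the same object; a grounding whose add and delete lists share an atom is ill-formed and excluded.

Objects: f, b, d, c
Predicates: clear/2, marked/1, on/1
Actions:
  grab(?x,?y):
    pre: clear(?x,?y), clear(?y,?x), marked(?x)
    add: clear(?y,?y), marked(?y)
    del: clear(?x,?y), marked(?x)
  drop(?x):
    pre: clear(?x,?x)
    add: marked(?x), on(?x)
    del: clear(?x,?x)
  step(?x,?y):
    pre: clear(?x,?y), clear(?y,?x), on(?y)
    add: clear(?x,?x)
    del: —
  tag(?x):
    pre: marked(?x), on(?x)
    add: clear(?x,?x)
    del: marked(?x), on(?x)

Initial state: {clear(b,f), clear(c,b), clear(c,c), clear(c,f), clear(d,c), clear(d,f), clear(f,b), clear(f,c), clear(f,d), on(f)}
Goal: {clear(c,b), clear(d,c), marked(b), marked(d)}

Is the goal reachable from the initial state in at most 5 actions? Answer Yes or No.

Yes

1. step(b,f)  →  {clear(b,b), clear(b,f), clear(c,b), clear(c,c), clear(c,f), clear(d,c), clear(d,f), clear(f,b), clear(f,c), clear(f,d), on(f)}
2. drop(b)  →  {clear(b,f), clear(c,b), clear(c,c), clear(c,f), clear(d,c), clear(d,f), clear(f,b), clear(f,c), clear(f,d), marked(b), on(b), on(f)}
3. step(d,f)  →  {clear(b,f), clear(c,b), clear(c,c), clear(c,f), clear(d,c), clear(d,d), clear(d,f), clear(f,b), clear(f,c), clear(f,d), marked(b), on(b), on(f)}
4. drop(d)  →  {clear(b,f), clear(c,b), clear(c,c), clear(c,f), clear(d,c), clear(d,f), clear(f,b), clear(f,c), clear(f,d), marked(b), marked(d), on(b), on(d), on(f)}
optimal plan length = 4; 4 ≤ 5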